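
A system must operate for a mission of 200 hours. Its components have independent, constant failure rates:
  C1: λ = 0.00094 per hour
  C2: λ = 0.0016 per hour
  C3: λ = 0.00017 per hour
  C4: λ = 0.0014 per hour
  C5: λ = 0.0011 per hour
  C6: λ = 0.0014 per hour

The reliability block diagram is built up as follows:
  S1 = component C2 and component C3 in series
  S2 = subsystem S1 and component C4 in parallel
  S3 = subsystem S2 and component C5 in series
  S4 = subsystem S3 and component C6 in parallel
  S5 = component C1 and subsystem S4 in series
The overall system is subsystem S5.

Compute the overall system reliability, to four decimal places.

0.7768

R(C1) = exp(−0.00094 × 200) = 0.828615
R(C2) = exp(−0.0016 × 200) = 0.726149
R(C3) = exp(−0.00017 × 200) = 0.966572
R(C4) = exp(−0.0014 × 200) = 0.755784
R(C5) = exp(−0.0011 × 200) = 0.802519
R(C6) = exp(−0.0014 × 200) = 0.755784
Series (C2 and C3): 0.726149 × 0.966572 = 0.701875
Parallel ([0.701875] and C4): 1 − (1 − 0.701875)(1 − 0.755784) = 0.927193
Series ([0.927193] and C5): 0.927193 × 0.802519 = 0.744090
Parallel ([0.744090] and C6): 1 − (1 − 0.744090)(1 − 0.755784) = 0.937503
Series (C1 and [0.937503]): 0.828615 × 0.937503 = 0.7768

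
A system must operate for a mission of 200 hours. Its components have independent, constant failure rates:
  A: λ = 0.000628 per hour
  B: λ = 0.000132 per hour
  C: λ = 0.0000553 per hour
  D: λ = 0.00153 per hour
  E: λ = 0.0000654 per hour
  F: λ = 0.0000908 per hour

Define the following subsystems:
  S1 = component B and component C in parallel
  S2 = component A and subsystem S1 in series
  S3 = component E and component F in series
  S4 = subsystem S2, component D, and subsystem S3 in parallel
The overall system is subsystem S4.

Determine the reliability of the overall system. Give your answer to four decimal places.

R(A) = exp(−0.000628 × 200) = 0.881968
R(B) = exp(−0.000132 × 200) = 0.973945
R(C) = exp(−0.0000553 × 200) = 0.989001
R(D) = exp(−0.00153 × 200) = 0.736387
R(E) = exp(−0.0000654 × 200) = 0.987005
R(F) = exp(−0.0000908 × 200) = 0.982004
Parallel (B and C): 1 − (1 − 0.973945)(1 − 0.989001) = 0.999713
Series (A and [0.999713]): 0.881968 × 0.999713 = 0.881715
Series (E and F): 0.987005 × 0.982004 = 0.969243
Parallel ([0.881715], D, and [0.969243]): 1 − (1 − 0.881715)(1 − 0.736387)(1 − 0.969243) = 0.9990

0.9990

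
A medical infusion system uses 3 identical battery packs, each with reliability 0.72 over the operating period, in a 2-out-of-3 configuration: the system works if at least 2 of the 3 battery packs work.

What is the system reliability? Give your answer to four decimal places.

0.8087

R = Σ_{i=2}^{3} C(3,i) p^i (1−p)^{3−i} with p = 0.72
C(3,2)·0.72^2·0.28^1 = 0.435456
C(3,3)·0.72^3·0.28^0 = 0.373248
Sum = 0.8087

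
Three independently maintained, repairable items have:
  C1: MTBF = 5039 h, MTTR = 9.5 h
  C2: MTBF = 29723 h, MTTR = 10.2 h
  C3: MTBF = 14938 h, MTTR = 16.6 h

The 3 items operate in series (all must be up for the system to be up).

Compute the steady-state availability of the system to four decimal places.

0.9967

A(C1) = MTBF/(MTBF+MTTR) = 5039/(5039+9.5) = 0.998118
A(C2) = MTBF/(MTBF+MTTR) = 29723/(29723+10.2) = 0.999657
A(C3) = MTBF/(MTBF+MTTR) = 14938/(14938+16.6) = 0.998890
Series availability: 0.998118 × 0.999657 × 0.998890 = 0.9967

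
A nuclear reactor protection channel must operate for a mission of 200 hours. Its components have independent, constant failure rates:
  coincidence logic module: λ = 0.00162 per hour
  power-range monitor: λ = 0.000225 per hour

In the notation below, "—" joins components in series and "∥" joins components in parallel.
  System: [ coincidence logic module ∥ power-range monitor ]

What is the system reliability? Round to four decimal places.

R(coincidence logic module) = exp(−0.00162 × 200) = 0.723250
R(power-range monitor) = exp(−0.000225 × 200) = 0.955997
Parallel (coincidence logic module and power-range monitor): 1 − (1 − 0.723250)(1 − 0.955997) = 0.9878

0.9878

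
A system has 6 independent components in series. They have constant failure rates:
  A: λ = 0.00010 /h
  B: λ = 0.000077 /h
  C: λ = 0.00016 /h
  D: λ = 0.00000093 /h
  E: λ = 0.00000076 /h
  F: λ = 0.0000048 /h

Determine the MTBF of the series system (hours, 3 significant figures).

Series of exponential components: λ_sys = Σ λ_i
λ_sys = 0.00010 + 0.000077 + 0.00016 + 0.00000093 + 0.00000076 + 0.0000048 = 3.4349e-04 /h
MTBF = 1 / λ_sys = 2910 h

2910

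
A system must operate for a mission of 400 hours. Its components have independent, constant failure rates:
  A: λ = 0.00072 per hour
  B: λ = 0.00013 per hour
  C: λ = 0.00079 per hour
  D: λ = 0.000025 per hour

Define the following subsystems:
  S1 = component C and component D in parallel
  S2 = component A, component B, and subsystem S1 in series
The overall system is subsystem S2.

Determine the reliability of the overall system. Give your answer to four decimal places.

0.7099

R(A) = exp(−0.00072 × 400) = 0.749762
R(B) = exp(−0.00013 × 400) = 0.949329
R(C) = exp(−0.00079 × 400) = 0.729059
R(D) = exp(−0.000025 × 400) = 0.990050
Parallel (C and D): 1 − (1 − 0.729059)(1 − 0.990050) = 0.997304
Series (A, B, and [0.997304]): 0.749762 × 0.949329 × 0.997304 = 0.7099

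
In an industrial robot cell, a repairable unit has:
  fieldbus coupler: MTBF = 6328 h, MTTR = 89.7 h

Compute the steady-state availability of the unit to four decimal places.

0.9860

A(fieldbus coupler) = MTBF/(MTBF+MTTR) = 6328/(6328+89.7) = 0.9860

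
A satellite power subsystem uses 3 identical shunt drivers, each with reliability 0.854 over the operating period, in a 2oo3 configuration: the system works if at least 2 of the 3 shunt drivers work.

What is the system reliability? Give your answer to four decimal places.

R = Σ_{i=2}^{3} C(3,i) p^i (1−p)^{3−i} with p = 0.854
C(3,2)·0.854^2·0.146^1 = 0.319440
C(3,3)·0.854^3·0.146^0 = 0.622836
Sum = 0.9423

0.9423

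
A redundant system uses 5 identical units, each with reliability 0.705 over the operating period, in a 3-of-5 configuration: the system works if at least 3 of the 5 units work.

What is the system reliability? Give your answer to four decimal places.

R = Σ_{i=3}^{5} C(5,i) p^i (1−p)^{5−i} with p = 0.705
C(5,3)·0.705^3·0.295^2 = 0.304938
C(5,4)·0.705^4·0.295^1 = 0.364375
C(5,5)·0.705^5·0.295^0 = 0.174159
Sum = 0.8435

0.8435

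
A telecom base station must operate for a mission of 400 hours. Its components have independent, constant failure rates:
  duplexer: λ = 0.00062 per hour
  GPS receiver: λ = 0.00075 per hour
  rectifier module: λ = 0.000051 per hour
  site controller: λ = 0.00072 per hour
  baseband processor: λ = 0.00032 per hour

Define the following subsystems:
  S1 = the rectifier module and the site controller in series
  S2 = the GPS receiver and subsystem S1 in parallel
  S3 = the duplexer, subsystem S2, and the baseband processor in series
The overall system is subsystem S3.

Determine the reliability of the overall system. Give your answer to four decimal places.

R(duplexer) = exp(−0.00062 × 400) = 0.780360
R(GPS receiver) = exp(−0.00075 × 400) = 0.740818
R(rectifier module) = exp(−0.000051 × 400) = 0.979807
R(site controller) = exp(−0.00072 × 400) = 0.749762
R(baseband processor) = exp(−0.00032 × 400) = 0.879853
Series (rectifier module and site controller): 0.979807 × 0.749762 = 0.734622
Parallel (GPS receiver and [0.734622]): 1 − (1 − 0.740818)(1 − 0.734622) = 0.931219
Series (duplexer, [0.931219], and baseband processor): 0.780360 × 0.931219 × 0.879853 = 0.6394

0.6394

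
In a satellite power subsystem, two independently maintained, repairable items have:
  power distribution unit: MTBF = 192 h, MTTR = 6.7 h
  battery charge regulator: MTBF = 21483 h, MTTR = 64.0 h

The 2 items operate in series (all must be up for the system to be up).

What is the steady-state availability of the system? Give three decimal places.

A(power distribution unit) = MTBF/(MTBF+MTTR) = 192/(192+6.7) = 0.966281
A(battery charge regulator) = MTBF/(MTBF+MTTR) = 21483/(21483+64.0) = 0.997030
Series availability: 0.966281 × 0.997030 = 0.963

0.963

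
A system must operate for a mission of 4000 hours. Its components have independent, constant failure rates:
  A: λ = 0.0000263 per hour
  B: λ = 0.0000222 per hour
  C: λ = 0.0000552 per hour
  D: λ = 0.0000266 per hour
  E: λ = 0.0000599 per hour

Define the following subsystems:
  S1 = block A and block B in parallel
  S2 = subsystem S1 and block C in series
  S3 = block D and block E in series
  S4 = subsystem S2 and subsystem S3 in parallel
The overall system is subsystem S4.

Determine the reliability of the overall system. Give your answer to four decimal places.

R(A) = exp(−0.0000263 × 4000) = 0.900144
R(B) = exp(−0.0000222 × 4000) = 0.915029
R(C) = exp(−0.0000552 × 4000) = 0.801877
R(D) = exp(−0.0000266 × 4000) = 0.899065
R(E) = exp(−0.0000599 × 4000) = 0.786943
Parallel (A and B): 1 − (1 − 0.900144)(1 − 0.915029) = 0.991515
Series ([0.991515] and C): 0.991515 × 0.801877 = 0.795073
Series (D and E): 0.899065 × 0.786943 = 0.707513
Parallel ([0.795073] and [0.707513]): 1 − (1 − 0.795073)(1 − 0.707513) = 0.9401

0.9401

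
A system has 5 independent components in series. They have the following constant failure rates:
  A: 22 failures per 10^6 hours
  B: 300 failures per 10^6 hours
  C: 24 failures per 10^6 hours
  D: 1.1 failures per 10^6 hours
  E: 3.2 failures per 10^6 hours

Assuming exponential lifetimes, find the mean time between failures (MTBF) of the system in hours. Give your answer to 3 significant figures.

2850

Series of exponential components: λ_sys = Σ λ_i
λ_sys = 0.000022 + 0.00030 + 0.000024 + 0.0000011 + 0.0000032 = 3.5030e-04 /h
MTBF = 1 / λ_sys = 2850 h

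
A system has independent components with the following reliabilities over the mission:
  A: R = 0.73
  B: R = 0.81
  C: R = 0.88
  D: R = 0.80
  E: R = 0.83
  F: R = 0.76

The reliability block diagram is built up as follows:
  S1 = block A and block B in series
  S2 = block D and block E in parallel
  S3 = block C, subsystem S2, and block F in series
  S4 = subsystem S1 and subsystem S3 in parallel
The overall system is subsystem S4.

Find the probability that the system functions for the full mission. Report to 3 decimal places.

0.855

Series (A and B): 0.73000 × 0.81000 = 0.59130
Parallel (D and E): 1 − (1 − 0.80000)(1 − 0.83000) = 0.96600
Series (C, [0.96600], and F): 0.88000 × 0.96600 × 0.76000 = 0.64606
Parallel ([0.59130] and [0.64606]): 1 − (1 − 0.59130)(1 − 0.64606) = 0.855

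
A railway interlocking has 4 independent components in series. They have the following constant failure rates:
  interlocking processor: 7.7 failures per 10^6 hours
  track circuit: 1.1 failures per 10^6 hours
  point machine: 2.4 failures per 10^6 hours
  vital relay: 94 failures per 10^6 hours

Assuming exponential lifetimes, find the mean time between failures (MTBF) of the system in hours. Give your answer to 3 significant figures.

9510

Series of exponential components: λ_sys = Σ λ_i
λ_sys = 0.0000077 + 0.0000011 + 0.0000024 + 0.000094 = 1.0520e-04 /h
MTBF = 1 / λ_sys = 9510 h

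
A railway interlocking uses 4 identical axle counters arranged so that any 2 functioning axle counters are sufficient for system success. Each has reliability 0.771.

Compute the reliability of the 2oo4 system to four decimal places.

R = Σ_{i=2}^{4} C(4,i) p^i (1−p)^{4−i} with p = 0.771
C(4,2)·0.771^2·0.229^2 = 0.187038
C(4,3)·0.771^3·0.229^1 = 0.419816
C(4,4)·0.771^4·0.229^0 = 0.353360
Sum = 0.9602

0.9602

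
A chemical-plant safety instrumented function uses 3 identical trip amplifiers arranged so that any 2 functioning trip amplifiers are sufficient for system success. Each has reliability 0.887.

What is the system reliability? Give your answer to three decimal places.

R = Σ_{i=2}^{3} C(3,i) p^i (1−p)^{3−i} with p = 0.887
C(3,2)·0.887^2·0.113^1 = 0.26671
C(3,3)·0.887^3·0.113^0 = 0.69786
Sum = 0.965

0.965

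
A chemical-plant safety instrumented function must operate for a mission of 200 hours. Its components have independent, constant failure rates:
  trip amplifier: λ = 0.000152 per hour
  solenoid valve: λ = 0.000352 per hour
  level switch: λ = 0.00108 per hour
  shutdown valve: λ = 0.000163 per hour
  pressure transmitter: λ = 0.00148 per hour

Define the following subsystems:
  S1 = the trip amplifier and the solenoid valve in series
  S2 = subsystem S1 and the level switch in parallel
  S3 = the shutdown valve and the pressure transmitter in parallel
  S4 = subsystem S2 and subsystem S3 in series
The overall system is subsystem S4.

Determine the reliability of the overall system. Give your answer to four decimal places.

R(trip amplifier) = exp(−0.000152 × 200) = 0.970057
R(solenoid valve) = exp(−0.000352 × 200) = 0.932021
R(level switch) = exp(−0.00108 × 200) = 0.805735
R(shutdown valve) = exp(−0.000163 × 200) = 0.967926
R(pressure transmitter) = exp(−0.00148 × 200) = 0.743787
Series (trip amplifier and solenoid valve): 0.970057 × 0.932021 = 0.904113
Parallel ([0.904113] and level switch): 1 − (1 − 0.904113)(1 − 0.805735) = 0.981373
Parallel (shutdown valve and pressure transmitter): 1 − (1 − 0.967926)(1 − 0.743787) = 0.991782
Series ([0.981373] and [0.991782]): 0.981373 × 0.991782 = 0.9733

0.9733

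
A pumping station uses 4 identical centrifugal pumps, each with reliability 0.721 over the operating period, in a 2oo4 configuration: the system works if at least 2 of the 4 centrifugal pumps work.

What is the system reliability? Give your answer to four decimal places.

R = Σ_{i=2}^{4} C(4,i) p^i (1−p)^{4−i} with p = 0.721
C(4,2)·0.721^2·0.279^2 = 0.242790
C(4,3)·0.721^3·0.279^1 = 0.418283
C(4,4)·0.721^4·0.279^0 = 0.270235
Sum = 0.9313

0.9313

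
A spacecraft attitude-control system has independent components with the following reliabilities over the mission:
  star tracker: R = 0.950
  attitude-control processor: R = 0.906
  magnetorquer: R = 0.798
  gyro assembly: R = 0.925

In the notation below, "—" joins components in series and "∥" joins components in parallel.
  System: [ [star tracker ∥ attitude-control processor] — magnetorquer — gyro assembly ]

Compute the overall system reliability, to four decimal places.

0.7347

Parallel (star tracker and attitude-control processor): 1 − (1 − 0.950000)(1 − 0.906000) = 0.995300
Series ([0.995300], magnetorquer, and gyro assembly): 0.995300 × 0.798000 × 0.925000 = 0.7347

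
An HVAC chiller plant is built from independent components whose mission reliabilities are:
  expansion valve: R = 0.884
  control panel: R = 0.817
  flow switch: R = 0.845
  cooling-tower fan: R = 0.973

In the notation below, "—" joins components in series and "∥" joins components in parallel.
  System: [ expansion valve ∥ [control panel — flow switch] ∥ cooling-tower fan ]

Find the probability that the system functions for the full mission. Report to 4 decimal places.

Series (control panel and flow switch): 0.817000 × 0.845000 = 0.690365
Parallel (expansion valve, [0.690365], and cooling-tower fan): 1 − (1 − 0.884000)(1 − 0.690365)(1 − 0.973000) = 0.9990

0.9990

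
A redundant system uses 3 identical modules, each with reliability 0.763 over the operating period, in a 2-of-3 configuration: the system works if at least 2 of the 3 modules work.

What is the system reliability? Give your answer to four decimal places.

R = Σ_{i=2}^{3} C(3,i) p^i (1−p)^{3−i} with p = 0.763
C(3,2)·0.763^2·0.237^1 = 0.413922
C(3,3)·0.763^3·0.237^0 = 0.444195
Sum = 0.8581

0.8581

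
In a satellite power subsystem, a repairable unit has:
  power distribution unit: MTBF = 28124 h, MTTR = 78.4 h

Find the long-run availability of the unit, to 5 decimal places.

0.99722

A(power distribution unit) = MTBF/(MTBF+MTTR) = 28124/(28124+78.4) = 0.99722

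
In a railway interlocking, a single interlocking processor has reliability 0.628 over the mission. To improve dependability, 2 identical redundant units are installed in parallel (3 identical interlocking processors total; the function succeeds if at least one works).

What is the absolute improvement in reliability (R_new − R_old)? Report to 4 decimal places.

R_before = 0.628
R_after = 1 − (1 − 0.628)^3 = 0.9485
ΔR = 0.9485 − 0.628 = 0.3205

0.3205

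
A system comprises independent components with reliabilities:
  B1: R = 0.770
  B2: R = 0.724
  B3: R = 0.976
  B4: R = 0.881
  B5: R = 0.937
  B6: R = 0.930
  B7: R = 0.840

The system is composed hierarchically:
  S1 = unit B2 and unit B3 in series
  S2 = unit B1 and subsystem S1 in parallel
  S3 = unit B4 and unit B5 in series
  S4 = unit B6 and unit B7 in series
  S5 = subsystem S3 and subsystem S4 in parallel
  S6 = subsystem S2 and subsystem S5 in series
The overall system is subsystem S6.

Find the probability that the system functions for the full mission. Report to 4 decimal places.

Series (B2 and B3): 0.724000 × 0.976000 = 0.706624
Parallel (B1 and [0.706624]): 1 − (1 − 0.770000)(1 − 0.706624) = 0.932524
Series (B4 and B5): 0.881000 × 0.937000 = 0.825497
Series (B6 and B7): 0.930000 × 0.840000 = 0.781200
Parallel ([0.825497] and [0.781200]): 1 − (1 − 0.825497)(1 − 0.781200) = 0.961819
Series ([0.932524] and [0.961819]): 0.932524 × 0.961819 = 0.8969

0.8969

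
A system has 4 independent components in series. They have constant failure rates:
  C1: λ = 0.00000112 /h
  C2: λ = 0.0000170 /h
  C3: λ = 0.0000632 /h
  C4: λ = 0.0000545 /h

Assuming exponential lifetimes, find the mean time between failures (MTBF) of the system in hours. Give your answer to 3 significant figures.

7360

Series of exponential components: λ_sys = Σ λ_i
λ_sys = 0.00000112 + 0.0000170 + 0.0000632 + 0.0000545 = 1.3582e-04 /h
MTBF = 1 / λ_sys = 7360 h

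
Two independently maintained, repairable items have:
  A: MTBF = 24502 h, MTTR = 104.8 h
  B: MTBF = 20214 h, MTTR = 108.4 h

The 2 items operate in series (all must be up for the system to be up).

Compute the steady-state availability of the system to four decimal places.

A(A) = MTBF/(MTBF+MTTR) = 24502/(24502+104.8) = 0.995741
A(B) = MTBF/(MTBF+MTTR) = 20214/(20214+108.4) = 0.994666
Series availability: 0.995741 × 0.994666 = 0.9904

0.9904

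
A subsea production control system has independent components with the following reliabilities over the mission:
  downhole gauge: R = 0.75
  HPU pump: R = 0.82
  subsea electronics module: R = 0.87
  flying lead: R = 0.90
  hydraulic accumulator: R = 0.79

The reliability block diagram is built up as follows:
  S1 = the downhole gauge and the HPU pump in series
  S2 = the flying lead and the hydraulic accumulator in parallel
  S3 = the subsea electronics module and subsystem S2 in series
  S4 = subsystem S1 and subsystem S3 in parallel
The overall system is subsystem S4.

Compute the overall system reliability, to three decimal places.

Series (downhole gauge and HPU pump): 0.75000 × 0.82000 = 0.61500
Parallel (flying lead and hydraulic accumulator): 1 − (1 − 0.90000)(1 − 0.79000) = 0.97900
Series (subsea electronics module and [0.97900]): 0.87000 × 0.97900 = 0.85173
Parallel ([0.61500] and [0.85173]): 1 − (1 − 0.61500)(1 − 0.85173) = 0.943

0.943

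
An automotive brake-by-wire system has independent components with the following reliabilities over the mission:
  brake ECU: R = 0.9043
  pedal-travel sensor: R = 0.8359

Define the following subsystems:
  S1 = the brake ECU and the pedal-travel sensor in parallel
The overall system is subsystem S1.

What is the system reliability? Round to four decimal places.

Parallel (brake ECU and pedal-travel sensor): 1 − (1 − 0.904300)(1 − 0.835900) = 0.9843

0.9843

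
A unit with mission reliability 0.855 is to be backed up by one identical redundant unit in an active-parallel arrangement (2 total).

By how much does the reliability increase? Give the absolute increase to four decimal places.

0.1240

R_before = 0.855
R_after = 1 − (1 − 0.855)^2 = 0.9790
ΔR = 0.9790 − 0.855 = 0.1240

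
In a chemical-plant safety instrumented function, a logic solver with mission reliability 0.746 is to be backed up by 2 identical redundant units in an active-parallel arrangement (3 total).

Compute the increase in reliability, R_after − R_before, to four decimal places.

0.2376

R_before = 0.746
R_after = 1 − (1 − 0.746)^3 = 0.9836
ΔR = 0.9836 − 0.746 = 0.2376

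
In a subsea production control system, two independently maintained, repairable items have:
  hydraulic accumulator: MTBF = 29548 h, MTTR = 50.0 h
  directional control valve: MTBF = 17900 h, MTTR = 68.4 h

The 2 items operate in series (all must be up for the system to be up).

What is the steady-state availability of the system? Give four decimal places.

A(hydraulic accumulator) = MTBF/(MTBF+MTTR) = 29548/(29548+50.0) = 0.998311
A(directional control valve) = MTBF/(MTBF+MTTR) = 17900/(17900+68.4) = 0.996193
Series availability: 0.998311 × 0.996193 = 0.9945

0.9945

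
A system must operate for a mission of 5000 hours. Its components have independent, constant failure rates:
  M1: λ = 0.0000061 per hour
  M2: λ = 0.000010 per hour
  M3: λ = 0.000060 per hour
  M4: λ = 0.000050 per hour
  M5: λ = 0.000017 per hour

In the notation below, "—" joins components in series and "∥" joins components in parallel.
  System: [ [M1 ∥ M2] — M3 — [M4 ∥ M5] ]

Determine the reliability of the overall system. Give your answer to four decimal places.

0.7264

R(M1) = exp(−0.0000061 × 5000) = 0.969960
R(M2) = exp(−0.000010 × 5000) = 0.951229
R(M3) = exp(−0.000060 × 5000) = 0.740818
R(M4) = exp(−0.000050 × 5000) = 0.778801
R(M5) = exp(−0.000017 × 5000) = 0.918512
Parallel (M1 and M2): 1 − (1 − 0.969960)(1 − 0.951229) = 0.998535
Parallel (M4 and M5): 1 − (1 − 0.778801)(1 − 0.918512) = 0.981975
Series ([0.998535], M3, and [0.981975]): 0.998535 × 0.740818 × 0.981975 = 0.7264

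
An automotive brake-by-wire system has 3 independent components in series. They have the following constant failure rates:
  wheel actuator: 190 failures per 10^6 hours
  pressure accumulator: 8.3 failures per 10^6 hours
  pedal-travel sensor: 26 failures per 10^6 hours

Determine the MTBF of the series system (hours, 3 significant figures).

Series of exponential components: λ_sys = Σ λ_i
λ_sys = 0.00019 + 0.0000083 + 0.000026 = 2.2430e-04 /h
MTBF = 1 / λ_sys = 4460 h

4460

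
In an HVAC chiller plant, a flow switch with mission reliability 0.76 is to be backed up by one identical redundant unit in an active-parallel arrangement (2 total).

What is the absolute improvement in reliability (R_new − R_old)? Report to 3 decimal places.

R_before = 0.76
R_after = 1 − (1 − 0.76)^2 = 0.942
ΔR = 0.942 − 0.76 = 0.182

0.182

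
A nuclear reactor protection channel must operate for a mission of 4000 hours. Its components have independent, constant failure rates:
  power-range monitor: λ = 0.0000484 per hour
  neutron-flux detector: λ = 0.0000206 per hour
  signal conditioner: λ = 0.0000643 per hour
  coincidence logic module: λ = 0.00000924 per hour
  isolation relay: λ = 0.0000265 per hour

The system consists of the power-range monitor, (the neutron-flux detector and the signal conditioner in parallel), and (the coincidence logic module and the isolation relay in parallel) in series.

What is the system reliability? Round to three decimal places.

R(power-range monitor) = exp(−0.0000484 × 4000) = 0.82399
R(neutron-flux detector) = exp(−0.0000206 × 4000) = 0.92090
R(signal conditioner) = exp(−0.0000643 × 4000) = 0.77321
R(coincidence logic module) = exp(−0.00000924 × 4000) = 0.96371
R(isolation relay) = exp(−0.0000265 × 4000) = 0.89942
Parallel (neutron-flux detector and signal conditioner): 1 − (1 − 0.92090)(1 − 0.77321) = 0.98206
Parallel (coincidence logic module and isolation relay): 1 − (1 − 0.96371)(1 − 0.89942) = 0.99635
Series (power-range monitor, [0.98206], and [0.99635]): 0.82399 × 0.98206 × 0.99635 = 0.806

0.806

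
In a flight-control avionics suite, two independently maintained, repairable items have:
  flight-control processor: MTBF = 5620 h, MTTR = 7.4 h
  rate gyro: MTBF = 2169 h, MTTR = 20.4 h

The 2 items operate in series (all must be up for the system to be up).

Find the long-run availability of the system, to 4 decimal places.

0.9894

A(flight-control processor) = MTBF/(MTBF+MTTR) = 5620/(5620+7.4) = 0.998685
A(rate gyro) = MTBF/(MTBF+MTTR) = 2169/(2169+20.4) = 0.990682
Series availability: 0.998685 × 0.990682 = 0.9894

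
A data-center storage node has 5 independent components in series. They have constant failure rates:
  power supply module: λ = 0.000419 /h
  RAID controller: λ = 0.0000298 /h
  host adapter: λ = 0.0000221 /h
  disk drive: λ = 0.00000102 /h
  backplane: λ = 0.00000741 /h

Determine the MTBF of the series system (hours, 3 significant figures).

2090

Series of exponential components: λ_sys = Σ λ_i
λ_sys = 0.000419 + 0.0000298 + 0.0000221 + 0.00000102 + 0.00000741 = 4.7933e-04 /h
MTBF = 1 / λ_sys = 2090 h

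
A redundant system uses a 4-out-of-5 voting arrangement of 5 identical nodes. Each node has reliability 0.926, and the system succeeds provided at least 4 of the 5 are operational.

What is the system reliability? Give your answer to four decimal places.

R = Σ_{i=4}^{5} C(5,i) p^i (1−p)^{5−i} with p = 0.926
C(5,4)·0.926^4·0.074^1 = 0.272048
C(5,5)·0.926^5·0.074^0 = 0.680855
Sum = 0.9529

0.9529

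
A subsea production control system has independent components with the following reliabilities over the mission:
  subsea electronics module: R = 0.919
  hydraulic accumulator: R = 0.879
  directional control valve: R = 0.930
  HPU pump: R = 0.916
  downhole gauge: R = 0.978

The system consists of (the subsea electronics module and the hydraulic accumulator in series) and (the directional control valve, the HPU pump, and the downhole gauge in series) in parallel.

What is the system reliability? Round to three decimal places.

0.968

Series (subsea electronics module and hydraulic accumulator): 0.91900 × 0.87900 = 0.80780
Series (directional control valve, HPU pump, and downhole gauge): 0.93000 × 0.91600 × 0.97800 = 0.83314
Parallel ([0.80780] and [0.83314]): 1 − (1 − 0.80780)(1 − 0.83314) = 0.968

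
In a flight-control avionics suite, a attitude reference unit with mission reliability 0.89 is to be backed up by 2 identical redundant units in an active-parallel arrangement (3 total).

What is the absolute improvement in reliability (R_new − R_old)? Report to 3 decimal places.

R_before = 0.89
R_after = 1 − (1 − 0.89)^3 = 0.999
ΔR = 0.999 − 0.89 = 0.109

0.109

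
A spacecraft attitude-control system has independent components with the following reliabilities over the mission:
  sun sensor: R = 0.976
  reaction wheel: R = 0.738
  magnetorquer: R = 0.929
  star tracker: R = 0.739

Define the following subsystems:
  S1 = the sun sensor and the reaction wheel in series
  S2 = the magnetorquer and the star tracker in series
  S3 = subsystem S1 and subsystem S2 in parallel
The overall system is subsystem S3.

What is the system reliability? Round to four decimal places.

Series (sun sensor and reaction wheel): 0.976000 × 0.738000 = 0.720288
Series (magnetorquer and star tracker): 0.929000 × 0.739000 = 0.686531
Parallel ([0.720288] and [0.686531]): 1 − (1 − 0.720288)(1 − 0.686531) = 0.9123

0.9123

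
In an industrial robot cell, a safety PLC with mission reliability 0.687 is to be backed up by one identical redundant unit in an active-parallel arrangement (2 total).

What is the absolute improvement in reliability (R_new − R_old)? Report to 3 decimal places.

R_before = 0.687
R_after = 1 − (1 − 0.687)^2 = 0.902
ΔR = 0.902 − 0.687 = 0.215

0.215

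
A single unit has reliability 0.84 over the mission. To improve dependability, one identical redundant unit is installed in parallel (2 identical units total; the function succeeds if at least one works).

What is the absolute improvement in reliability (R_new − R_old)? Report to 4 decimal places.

R_before = 0.84
R_after = 1 − (1 − 0.84)^2 = 0.9744
ΔR = 0.9744 − 0.84 = 0.1344

0.1344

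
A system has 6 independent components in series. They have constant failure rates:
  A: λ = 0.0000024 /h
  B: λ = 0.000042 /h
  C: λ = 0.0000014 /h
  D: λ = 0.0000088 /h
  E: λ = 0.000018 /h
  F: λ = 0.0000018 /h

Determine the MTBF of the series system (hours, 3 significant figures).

Series of exponential components: λ_sys = Σ λ_i
λ_sys = 0.0000024 + 0.000042 + 0.0000014 + 0.0000088 + 0.000018 + 0.0000018 = 7.4400e-05 /h
MTBF = 1 / λ_sys = 13400 h

13400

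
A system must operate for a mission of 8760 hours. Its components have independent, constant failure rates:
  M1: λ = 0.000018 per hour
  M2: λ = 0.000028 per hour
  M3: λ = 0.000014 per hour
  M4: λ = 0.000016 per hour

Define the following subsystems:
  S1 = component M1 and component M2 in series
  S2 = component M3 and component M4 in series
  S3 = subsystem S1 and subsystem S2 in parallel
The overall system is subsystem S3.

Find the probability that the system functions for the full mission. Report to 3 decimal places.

0.923

R(M1) = exp(−0.000018 × 8760) = 0.85412
R(M2) = exp(−0.000028 × 8760) = 0.78249
R(M3) = exp(−0.000014 × 8760) = 0.88458
R(M4) = exp(−0.000016 × 8760) = 0.86922
Series (M1 and M2): 0.85412 × 0.78249 = 0.66834
Series (M3 and M4): 0.88458 × 0.86922 = 0.76889
Parallel ([0.66834] and [0.76889]): 1 − (1 − 0.66834)(1 − 0.76889) = 0.923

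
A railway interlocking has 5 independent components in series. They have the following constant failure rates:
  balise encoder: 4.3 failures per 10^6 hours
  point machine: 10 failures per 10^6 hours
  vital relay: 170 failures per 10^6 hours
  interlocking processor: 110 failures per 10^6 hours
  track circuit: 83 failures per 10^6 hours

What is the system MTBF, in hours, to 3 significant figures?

2650

Series of exponential components: λ_sys = Σ λ_i
λ_sys = 0.0000043 + 0.000010 + 0.00017 + 0.00011 + 0.000083 = 3.7730e-04 /h
MTBF = 1 / λ_sys = 2650 h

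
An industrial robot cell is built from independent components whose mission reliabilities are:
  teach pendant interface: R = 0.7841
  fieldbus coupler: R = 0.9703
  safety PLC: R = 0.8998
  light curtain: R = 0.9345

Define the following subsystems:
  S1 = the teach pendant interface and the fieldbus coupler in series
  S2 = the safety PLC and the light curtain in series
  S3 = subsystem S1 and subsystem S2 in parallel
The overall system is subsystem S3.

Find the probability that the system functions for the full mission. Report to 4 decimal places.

0.9619

Series (teach pendant interface and fieldbus coupler): 0.784100 × 0.970300 = 0.760812
Series (safety PLC and light curtain): 0.899800 × 0.934500 = 0.840863
Parallel ([0.760812] and [0.840863]): 1 − (1 − 0.760812)(1 − 0.840863) = 0.9619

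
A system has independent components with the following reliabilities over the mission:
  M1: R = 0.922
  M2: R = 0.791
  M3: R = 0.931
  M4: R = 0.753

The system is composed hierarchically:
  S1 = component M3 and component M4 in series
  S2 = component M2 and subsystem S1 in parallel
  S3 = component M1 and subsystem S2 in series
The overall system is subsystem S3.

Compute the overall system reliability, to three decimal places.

0.864

Series (M3 and M4): 0.93100 × 0.75300 = 0.70104
Parallel (M2 and [0.70104]): 1 − (1 − 0.79100)(1 − 0.70104) = 0.93752
Series (M1 and [0.93752]): 0.92200 × 0.93752 = 0.864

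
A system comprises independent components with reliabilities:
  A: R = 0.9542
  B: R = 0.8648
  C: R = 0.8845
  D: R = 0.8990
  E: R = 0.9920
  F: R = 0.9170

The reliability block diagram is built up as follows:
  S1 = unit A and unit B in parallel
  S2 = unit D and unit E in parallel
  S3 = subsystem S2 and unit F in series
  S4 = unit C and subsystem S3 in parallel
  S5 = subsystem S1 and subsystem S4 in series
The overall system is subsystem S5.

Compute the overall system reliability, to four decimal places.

Parallel (A and B): 1 − (1 − 0.954200)(1 − 0.864800) = 0.993808
Parallel (D and E): 1 − (1 − 0.899000)(1 − 0.992000) = 0.999192
Series ([0.999192] and F): 0.999192 × 0.917000 = 0.916259
Parallel (C and [0.916259]): 1 − (1 − 0.884500)(1 − 0.916259) = 0.990328
Series ([0.993808] and [0.990328]): 0.993808 × 0.990328 = 0.9842

0.9842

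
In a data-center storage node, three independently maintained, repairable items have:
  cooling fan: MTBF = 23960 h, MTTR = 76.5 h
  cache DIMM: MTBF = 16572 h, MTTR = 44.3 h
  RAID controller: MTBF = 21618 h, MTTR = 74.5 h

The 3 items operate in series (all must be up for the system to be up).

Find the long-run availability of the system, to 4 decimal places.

A(cooling fan) = MTBF/(MTBF+MTTR) = 23960/(23960+76.5) = 0.996817
A(cache DIMM) = MTBF/(MTBF+MTTR) = 16572/(16572+44.3) = 0.997334
A(RAID controller) = MTBF/(MTBF+MTTR) = 21618/(21618+74.5) = 0.996566
Series availability: 0.996817 × 0.997334 × 0.996566 = 0.9907

0.9907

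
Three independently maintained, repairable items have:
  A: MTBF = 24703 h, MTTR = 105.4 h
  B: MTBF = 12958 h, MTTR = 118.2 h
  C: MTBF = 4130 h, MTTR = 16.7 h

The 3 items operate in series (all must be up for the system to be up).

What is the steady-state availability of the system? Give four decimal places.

A(A) = MTBF/(MTBF+MTTR) = 24703/(24703+105.4) = 0.995751
A(B) = MTBF/(MTBF+MTTR) = 12958/(12958+118.2) = 0.990961
A(C) = MTBF/(MTBF+MTTR) = 4130/(4130+16.7) = 0.995973
Series availability: 0.995751 × 0.990961 × 0.995973 = 0.9828

0.9828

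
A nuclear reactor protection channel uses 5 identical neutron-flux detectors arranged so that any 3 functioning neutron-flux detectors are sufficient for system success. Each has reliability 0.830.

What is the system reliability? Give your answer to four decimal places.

R = Σ_{i=3}^{5} C(5,i) p^i (1−p)^{5−i} with p = 0.830
C(5,3)·0.830^3·0.170^2 = 0.165246
C(5,4)·0.830^4·0.170^1 = 0.403396
C(5,5)·0.830^5·0.170^0 = 0.393904
Sum = 0.9625

0.9625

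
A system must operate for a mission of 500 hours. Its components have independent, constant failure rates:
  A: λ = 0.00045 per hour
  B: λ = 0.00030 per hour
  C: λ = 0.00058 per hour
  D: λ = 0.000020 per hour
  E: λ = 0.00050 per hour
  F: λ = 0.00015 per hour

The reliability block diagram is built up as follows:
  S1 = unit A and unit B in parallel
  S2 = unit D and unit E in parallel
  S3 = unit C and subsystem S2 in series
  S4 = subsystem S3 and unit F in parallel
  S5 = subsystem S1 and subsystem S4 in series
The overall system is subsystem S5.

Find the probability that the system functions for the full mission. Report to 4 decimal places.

R(A) = exp(−0.00045 × 500) = 0.798516
R(B) = exp(−0.00030 × 500) = 0.860708
R(C) = exp(−0.00058 × 500) = 0.748264
R(D) = exp(−0.000020 × 500) = 0.990050
R(E) = exp(−0.00050 × 500) = 0.778801
R(F) = exp(−0.00015 × 500) = 0.927743
Parallel (A and B): 1 − (1 − 0.798516)(1 − 0.860708) = 0.971935
Parallel (D and E): 1 − (1 − 0.990050)(1 − 0.778801) = 0.997799
Series (C and [0.997799]): 0.748264 × 0.997799 = 0.746617
Parallel ([0.746617] and F): 1 − (1 − 0.746617)(1 − 0.927743) = 0.981691
Series ([0.971935] and [0.981691]): 0.971935 × 0.981691 = 0.9541

0.9541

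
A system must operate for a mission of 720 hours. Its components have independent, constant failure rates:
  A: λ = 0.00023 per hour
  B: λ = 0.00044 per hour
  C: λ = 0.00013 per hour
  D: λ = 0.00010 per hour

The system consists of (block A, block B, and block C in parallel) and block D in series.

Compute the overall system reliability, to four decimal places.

R(A) = exp(−0.00023 × 720) = 0.847385
R(B) = exp(−0.00044 × 720) = 0.728476
R(C) = exp(−0.00013 × 720) = 0.910647
R(D) = exp(−0.00010 × 720) = 0.930531
Parallel (A, B, and C): 1 − (1 − 0.847385)(1 − 0.728476)(1 − 0.910647) = 0.996297
Series ([0.996297] and D): 0.996297 × 0.930531 = 0.9271

0.9271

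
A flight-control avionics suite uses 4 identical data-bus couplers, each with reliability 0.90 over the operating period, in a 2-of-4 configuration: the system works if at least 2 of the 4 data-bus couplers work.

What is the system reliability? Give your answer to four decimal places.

R = Σ_{i=2}^{4} C(4,i) p^i (1−p)^{4−i} with p = 0.90
C(4,2)·0.90^2·0.10^2 = 0.048600
C(4,3)·0.90^3·0.10^1 = 0.291600
C(4,4)·0.90^4·0.10^0 = 0.656100
Sum = 0.9963

0.9963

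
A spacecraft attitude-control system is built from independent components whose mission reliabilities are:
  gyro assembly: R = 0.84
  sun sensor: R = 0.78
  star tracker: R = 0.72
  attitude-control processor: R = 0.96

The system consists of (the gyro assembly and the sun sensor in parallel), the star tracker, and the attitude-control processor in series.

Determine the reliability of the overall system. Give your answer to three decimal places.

0.667

Parallel (gyro assembly and sun sensor): 1 − (1 − 0.84000)(1 − 0.78000) = 0.96480
Series ([0.96480], star tracker, and attitude-control processor): 0.96480 × 0.72000 × 0.96000 = 0.667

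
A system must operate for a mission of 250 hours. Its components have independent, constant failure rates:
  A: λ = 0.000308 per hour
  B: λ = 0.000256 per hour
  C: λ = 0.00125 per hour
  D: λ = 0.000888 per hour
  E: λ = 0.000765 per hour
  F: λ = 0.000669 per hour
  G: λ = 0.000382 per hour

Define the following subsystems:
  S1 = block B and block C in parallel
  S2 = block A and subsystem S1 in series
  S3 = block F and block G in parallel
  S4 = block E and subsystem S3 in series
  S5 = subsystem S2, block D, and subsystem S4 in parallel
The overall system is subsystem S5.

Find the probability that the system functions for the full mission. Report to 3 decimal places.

R(A) = exp(−0.000308 × 250) = 0.92589
R(B) = exp(−0.000256 × 250) = 0.93800
R(C) = exp(−0.00125 × 250) = 0.73162
R(D) = exp(−0.000888 × 250) = 0.80092
R(E) = exp(−0.000765 × 250) = 0.82593
R(F) = exp(−0.000669 × 250) = 0.84599
R(G) = exp(−0.000382 × 250) = 0.90892
Parallel (B and C): 1 − (1 − 0.93800)(1 − 0.73162) = 0.98336
Series (A and [0.98336]): 0.92589 × 0.98336 = 0.91048
Parallel (F and G): 1 − (1 − 0.84599)(1 − 0.90892) = 0.98597
Series (E and [0.98597]): 0.82593 × 0.98597 = 0.81434
Parallel ([0.91048], D, and [0.81434]): 1 − (1 − 0.91048)(1 − 0.80092)(1 − 0.81434) = 0.997

0.997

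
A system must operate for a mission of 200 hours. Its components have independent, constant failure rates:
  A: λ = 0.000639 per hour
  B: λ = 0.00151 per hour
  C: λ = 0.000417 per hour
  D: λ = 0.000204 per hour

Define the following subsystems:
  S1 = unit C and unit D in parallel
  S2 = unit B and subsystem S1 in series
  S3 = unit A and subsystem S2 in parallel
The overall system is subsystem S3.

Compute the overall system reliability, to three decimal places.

R(A) = exp(−0.000639 × 200) = 0.88003
R(B) = exp(−0.00151 × 200) = 0.73934
R(C) = exp(−0.000417 × 200) = 0.91998
R(D) = exp(−0.000204 × 200) = 0.96002
Parallel (C and D): 1 − (1 − 0.91998)(1 − 0.96002) = 0.99680
Series (B and [0.99680]): 0.73934 × 0.99680 = 0.73697
Parallel (A and [0.73697]): 1 − (1 − 0.88003)(1 − 0.73697) = 0.968

0.968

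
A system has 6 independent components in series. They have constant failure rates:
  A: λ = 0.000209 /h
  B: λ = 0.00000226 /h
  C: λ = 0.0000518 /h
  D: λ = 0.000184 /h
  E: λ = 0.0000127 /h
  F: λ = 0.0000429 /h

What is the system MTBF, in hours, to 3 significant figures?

1990

Series of exponential components: λ_sys = Σ λ_i
λ_sys = 0.000209 + 0.00000226 + 0.0000518 + 0.000184 + 0.0000127 + 0.0000429 = 5.0266e-04 /h
MTBF = 1 / λ_sys = 1990 h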